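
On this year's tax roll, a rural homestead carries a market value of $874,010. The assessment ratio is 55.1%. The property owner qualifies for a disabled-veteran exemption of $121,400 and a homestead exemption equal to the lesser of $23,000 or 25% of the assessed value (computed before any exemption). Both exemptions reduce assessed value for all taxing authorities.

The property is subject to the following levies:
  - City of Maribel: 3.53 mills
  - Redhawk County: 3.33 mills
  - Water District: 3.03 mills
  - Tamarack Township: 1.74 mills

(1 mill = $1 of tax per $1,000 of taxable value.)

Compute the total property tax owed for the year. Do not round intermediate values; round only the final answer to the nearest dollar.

Assessed value = $874,010 × 0.551 = $481,579.51
Homestead exemption = min($23,000, 25% × $481,579.51) = min($23,000, $120,394.8775) = $23,000 (dollar cap binds)
Taxable value = $481,579.51 − $121,400 − $23,000 = $337,179.51
City of Maribel: $337,179.51 × 0.00353 = $1,190.2436703
Redhawk County: $337,179.51 × 0.00333 = $1,122.8077683
Water District: $337,179.51 × 0.00303 = $1,021.6539153
Tamarack Township: $337,179.51 × 0.00174 = $586.6923474
Total = $3,921.3977013

$3,921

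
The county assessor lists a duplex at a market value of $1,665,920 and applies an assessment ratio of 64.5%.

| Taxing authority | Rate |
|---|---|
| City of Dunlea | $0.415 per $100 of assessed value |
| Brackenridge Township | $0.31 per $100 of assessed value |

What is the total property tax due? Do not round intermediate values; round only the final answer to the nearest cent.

$7,790.26

Assessed value = $1,665,920 × 0.645 = $1,074,518.4
City of Dunlea: $1,074,518.4 × 0.00415 = $4,459.25136
Brackenridge Township: $1,074,518.4 × 0.0031 = $3,331.00704
Total = $4,459.25136 + $3,331.00704 = $7,790.2584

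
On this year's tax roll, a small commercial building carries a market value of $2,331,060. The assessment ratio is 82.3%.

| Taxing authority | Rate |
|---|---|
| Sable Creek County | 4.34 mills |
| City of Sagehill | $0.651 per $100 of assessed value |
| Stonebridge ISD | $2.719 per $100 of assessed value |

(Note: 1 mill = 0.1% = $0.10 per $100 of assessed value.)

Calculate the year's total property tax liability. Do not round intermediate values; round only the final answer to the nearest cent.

$72,978.31

Assessed value = $2,331,060 × 0.823 = $1,918,462.38
Sable Creek County: $1,918,462.38 × 0.00434 = $8,326.1267292
City of Sagehill: $1,918,462.38 × 0.00651 = $12,489.1900938
Stonebridge ISD: $1,918,462.38 × 0.02719 = $52,162.9921122
Total = $72,978.3089352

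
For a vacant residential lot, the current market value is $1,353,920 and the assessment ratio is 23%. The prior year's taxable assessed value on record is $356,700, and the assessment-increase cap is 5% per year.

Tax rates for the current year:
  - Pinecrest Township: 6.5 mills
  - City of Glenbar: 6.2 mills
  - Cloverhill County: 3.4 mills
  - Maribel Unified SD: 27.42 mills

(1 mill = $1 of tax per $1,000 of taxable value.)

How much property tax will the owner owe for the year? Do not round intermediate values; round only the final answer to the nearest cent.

$13,552.20

Uncapped assessed value = $1,353,920 × 0.23 = $311,401.6
Cap limit = $356,700 × 1.05 = $374,535
Taxable assessed value = min($311,401.6, $374,535) = $311,401.6 (cap does not bind)
Pinecrest Township: $311,401.6 × 0.0065 = $2,024.1104
City of Glenbar: $311,401.6 × 0.0062 = $1,930.68992
Cloverhill County: $311,401.6 × 0.0034 = $1,058.76544
Maribel Unified SD: $311,401.6 × 0.02742 = $8,538.631872
Total = $13,552.197632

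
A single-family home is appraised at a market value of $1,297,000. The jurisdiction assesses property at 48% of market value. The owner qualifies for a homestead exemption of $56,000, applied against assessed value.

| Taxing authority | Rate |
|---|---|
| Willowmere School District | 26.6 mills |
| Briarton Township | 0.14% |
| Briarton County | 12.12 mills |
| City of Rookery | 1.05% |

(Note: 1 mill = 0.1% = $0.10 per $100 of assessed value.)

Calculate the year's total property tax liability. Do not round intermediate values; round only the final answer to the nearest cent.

$28,679.27

Assessed value = $1,297,000 × 0.48 = $622,560
Taxable value = $622,560 − $56,000 = $566,560
Willowmere School District: $566,560 × 0.0266 = $15,070.496
Briarton Township: $566,560 × 0.0014 = $793.184
Briarton County: $566,560 × 0.01212 = $6,866.7072
City of Rookery: $566,560 × 0.0105 = $5,948.88
Total = $28,679.2672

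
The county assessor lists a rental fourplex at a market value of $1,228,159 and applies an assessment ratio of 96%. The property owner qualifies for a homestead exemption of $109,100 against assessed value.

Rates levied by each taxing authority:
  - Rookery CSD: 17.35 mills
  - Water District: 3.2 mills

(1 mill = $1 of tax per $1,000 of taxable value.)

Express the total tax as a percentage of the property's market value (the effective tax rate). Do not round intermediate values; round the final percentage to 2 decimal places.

Assessed value = $1,228,159 × 0.96 = $1,179,032.64
Taxable value = $1,179,032.64 − $109,100 = $1,069,932.64
Rookery CSD: $1,069,932.64 × 0.01735 = $18,563.331304
Water District: $1,069,932.64 × 0.0032 = $3,423.784448
Total tax = $21,987.115752
Effective rate = $21,987.115752 ÷ $1,228,159 = 1.79% of market value

1.79%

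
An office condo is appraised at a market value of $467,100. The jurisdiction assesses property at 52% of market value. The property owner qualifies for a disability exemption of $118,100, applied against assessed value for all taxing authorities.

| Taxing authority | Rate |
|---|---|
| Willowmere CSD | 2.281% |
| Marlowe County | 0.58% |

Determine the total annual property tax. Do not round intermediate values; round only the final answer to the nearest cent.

Assessed value = $467,100 × 0.52 = $242,892
Taxable value = $242,892 − $118,100 = $124,792
Willowmere CSD: $124,792 × 0.02281 = $2,846.50552
Marlowe County: $124,792 × 0.0058 = $723.7936
Total = $2,846.50552 + $723.7936 = $3,570.29912

$3,570.30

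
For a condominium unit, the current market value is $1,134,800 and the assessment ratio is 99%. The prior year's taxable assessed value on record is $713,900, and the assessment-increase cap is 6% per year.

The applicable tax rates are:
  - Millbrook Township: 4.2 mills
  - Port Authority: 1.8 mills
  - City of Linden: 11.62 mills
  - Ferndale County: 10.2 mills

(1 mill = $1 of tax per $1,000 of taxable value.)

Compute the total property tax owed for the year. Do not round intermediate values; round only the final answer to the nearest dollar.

$21,052

Uncapped assessed value = $1,134,800 × 0.99 = $1,123,452
Cap limit = $713,900 × 1.06 = $756,734
Taxable assessed value = min($1,123,452, $756,734) = $756,734 (cap binds)
Millbrook Township: $756,734 × 0.0042 = $3,178.2828
Port Authority: $756,734 × 0.0018 = $1,362.1212
City of Linden: $756,734 × 0.01162 = $8,793.24908
Ferndale County: $756,734 × 0.0102 = $7,718.6868
Total = $21,052.33988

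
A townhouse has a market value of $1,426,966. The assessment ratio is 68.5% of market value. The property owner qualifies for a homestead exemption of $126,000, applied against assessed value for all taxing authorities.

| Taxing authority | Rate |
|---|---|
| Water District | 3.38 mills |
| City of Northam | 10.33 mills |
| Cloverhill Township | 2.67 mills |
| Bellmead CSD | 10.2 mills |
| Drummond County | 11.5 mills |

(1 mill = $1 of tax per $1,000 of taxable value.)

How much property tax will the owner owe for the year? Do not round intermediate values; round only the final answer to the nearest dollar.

Assessed value = $1,426,966 × 0.685 = $977,471.71
Taxable value = $977,471.71 − $126,000 = $851,471.71
Water District: $851,471.71 × 0.00338 = $2,877.9743798
City of Northam: $851,471.71 × 0.01033 = $8,795.7027643
Cloverhill Township: $851,471.71 × 0.00267 = $2,273.4294657
Bellmead CSD: $851,471.71 × 0.0102 = $8,685.011442
Drummond County: $851,471.71 × 0.0115 = $9,791.924665
Total = $2,877.9743798 + $8,795.7027643 + $2,273.4294657 + $8,685.011442 + $9,791.924665 = $32,424.0427168

$32,424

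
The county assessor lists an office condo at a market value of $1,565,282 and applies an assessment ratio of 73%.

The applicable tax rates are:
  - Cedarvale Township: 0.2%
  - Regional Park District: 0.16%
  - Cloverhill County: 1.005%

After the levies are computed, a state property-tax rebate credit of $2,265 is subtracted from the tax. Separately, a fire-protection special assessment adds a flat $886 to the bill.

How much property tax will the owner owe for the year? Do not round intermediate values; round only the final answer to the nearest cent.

$14,218.25

Assessed value = $1,565,282 × 0.73 = $1,142,655.86
Cedarvale Township: $1,142,655.86 × 0.002 = $2,285.31172
Regional Park District: $1,142,655.86 × 0.0016 = $1,828.249376
Cloverhill County: $1,142,655.86 × 0.01005 = $11,483.691393
Levies subtotal = $15,597.252489
After credit = $15,597.252489 − $2,265 = $13,332.252489
Total = $13,332.252489 + $886 = $14,218.252489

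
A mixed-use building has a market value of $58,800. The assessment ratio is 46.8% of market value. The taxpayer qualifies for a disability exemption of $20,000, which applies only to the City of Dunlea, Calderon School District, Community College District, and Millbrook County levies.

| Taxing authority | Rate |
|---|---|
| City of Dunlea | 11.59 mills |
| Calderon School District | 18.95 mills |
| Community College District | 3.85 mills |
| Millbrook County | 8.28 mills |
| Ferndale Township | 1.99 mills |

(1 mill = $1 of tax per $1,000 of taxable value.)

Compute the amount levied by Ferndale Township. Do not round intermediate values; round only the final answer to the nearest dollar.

$55

Assessed value = $58,800 × 0.468 = $27,518.4
Ferndale Township taxable value = $27,518.4 (exemption does not apply)
Ferndale Township levy = $27,518.4 × 0.00199 = $54.761616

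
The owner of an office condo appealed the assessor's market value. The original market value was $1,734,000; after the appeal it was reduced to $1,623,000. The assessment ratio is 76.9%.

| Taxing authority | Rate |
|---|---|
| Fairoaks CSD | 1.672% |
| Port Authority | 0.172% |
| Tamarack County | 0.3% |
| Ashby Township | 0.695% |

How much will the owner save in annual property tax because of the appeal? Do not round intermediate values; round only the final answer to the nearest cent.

$2,423.34

Old assessed value = $1,734,000 × 0.769 = $1,333,446
New assessed value = $1,623,000 × 0.769 = $1,248,087
Combined rate = 0.01672 + 0.00172 + 0.003 + 0.00695 = 0.02839
Old tax = $1,333,446 × 0.02839 = $37,856.53194
New tax = $1,248,087 × 0.02839 = $35,433.18993
Reduction = $37,856.53194 − $35,433.18993 = $2,423.34201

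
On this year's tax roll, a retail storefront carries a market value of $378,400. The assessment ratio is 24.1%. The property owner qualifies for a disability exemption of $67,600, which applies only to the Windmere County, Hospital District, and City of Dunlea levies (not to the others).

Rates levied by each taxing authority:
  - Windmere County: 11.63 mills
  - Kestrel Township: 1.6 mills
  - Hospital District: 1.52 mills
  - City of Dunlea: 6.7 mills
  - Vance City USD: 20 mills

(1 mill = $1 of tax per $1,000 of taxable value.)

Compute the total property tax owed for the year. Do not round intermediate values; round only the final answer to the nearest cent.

Assessed value = $378,400 × 0.241 = $91,194.4
Windmere County: ($91,194.4 − $67,600) × 0.01163 = $23,594.4 × 0.01163 = $274.402872
Kestrel Township: $91,194.4 × 0.0016 = $145.91104
Hospital District: ($91,194.4 − $67,600) × 0.00152 = $23,594.4 × 0.00152 = $35.863488
City of Dunlea: ($91,194.4 − $67,600) × 0.0067 = $23,594.4 × 0.0067 = $158.08248
Vance City USD: $91,194.4 × 0.02 = $1,823.888
Total = $2,438.14788

$2,438.15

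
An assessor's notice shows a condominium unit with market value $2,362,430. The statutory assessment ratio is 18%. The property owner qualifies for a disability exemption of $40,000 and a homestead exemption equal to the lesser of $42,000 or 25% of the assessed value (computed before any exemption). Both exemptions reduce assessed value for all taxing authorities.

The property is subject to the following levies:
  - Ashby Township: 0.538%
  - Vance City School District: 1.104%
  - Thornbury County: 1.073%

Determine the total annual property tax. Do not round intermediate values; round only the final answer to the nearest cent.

Assessed value = $2,362,430 × 0.18 = $425,237.4
Homestead exemption = min($42,000, 25% × $425,237.4) = min($42,000, $106,309.35) = $42,000 (dollar cap binds)
Taxable value = $425,237.4 − $40,000 − $42,000 = $343,237.4
Ashby Township: $343,237.4 × 0.00538 = $1,846.617212
Vance City School District: $343,237.4 × 0.01104 = $3,789.340896
Thornbury County: $343,237.4 × 0.01073 = $3,682.937302
Total = $9,318.89541

$9,318.90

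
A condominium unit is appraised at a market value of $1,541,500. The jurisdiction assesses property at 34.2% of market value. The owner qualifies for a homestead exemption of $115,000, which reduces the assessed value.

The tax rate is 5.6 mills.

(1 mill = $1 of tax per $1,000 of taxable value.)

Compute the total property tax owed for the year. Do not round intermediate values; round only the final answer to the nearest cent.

$2,308.28

Assessed value = $1,541,500 × 0.342 = $527,193
Taxable value = $527,193 − $115,000 = $412,193
Tax = $412,193 × 0.0056 = $2,308.2808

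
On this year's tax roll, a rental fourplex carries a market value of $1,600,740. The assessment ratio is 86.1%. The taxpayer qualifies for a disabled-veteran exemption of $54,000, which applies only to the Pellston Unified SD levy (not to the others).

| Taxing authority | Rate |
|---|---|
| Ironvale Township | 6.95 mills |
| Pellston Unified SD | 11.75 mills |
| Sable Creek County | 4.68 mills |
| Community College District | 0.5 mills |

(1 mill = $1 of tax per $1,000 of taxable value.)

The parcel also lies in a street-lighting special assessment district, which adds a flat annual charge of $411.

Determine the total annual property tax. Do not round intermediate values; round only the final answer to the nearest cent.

$32,688.80

Assessed value = $1,600,740 × 0.861 = $1,378,237.14
Ironvale Township: $1,378,237.14 × 0.00695 = $9,578.748123
Pellston Unified SD: ($1,378,237.14 − $54,000) × 0.01175 = $1,324,237.14 × 0.01175 = $15,559.786395
Sable Creek County: $1,378,237.14 × 0.00468 = $6,450.1498152
Community College District: $1,378,237.14 × 0.0005 = $689.11857
Levies subtotal = $32,277.8029032
Total = $32,277.8029032 + $411 = $32,688.8029032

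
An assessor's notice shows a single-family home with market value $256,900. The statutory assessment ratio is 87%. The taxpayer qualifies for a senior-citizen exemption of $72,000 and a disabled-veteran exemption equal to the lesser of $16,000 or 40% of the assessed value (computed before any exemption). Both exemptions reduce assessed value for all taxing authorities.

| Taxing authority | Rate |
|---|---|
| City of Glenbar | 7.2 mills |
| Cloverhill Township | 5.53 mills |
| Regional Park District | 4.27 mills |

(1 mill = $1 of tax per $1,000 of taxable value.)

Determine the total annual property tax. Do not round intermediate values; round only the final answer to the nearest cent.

Assessed value = $256,900 × 0.87 = $223,503
Disabled-veteran exemption = min($16,000, 40% × $223,503) = min($16,000, $89,401.2) = $16,000 (dollar cap binds)
Taxable value = $223,503 − $72,000 − $16,000 = $135,503
City of Glenbar: $135,503 × 0.0072 = $975.6216
Cloverhill Township: $135,503 × 0.00553 = $749.33159
Regional Park District: $135,503 × 0.00427 = $578.59781
Total = $2,303.551

$2,303.55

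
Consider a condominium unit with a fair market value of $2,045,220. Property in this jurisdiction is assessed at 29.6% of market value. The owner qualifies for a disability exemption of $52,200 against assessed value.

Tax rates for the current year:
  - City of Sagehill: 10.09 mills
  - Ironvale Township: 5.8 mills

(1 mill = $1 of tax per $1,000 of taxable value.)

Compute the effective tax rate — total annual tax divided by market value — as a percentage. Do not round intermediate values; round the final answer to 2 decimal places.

0.43%

Assessed value = $2,045,220 × 0.296 = $605,385.12
Taxable value = $605,385.12 − $52,200 = $553,185.12
City of Sagehill: $553,185.12 × 0.01009 = $5,581.6378608
Ironvale Township: $553,185.12 × 0.0058 = $3,208.473696
Total tax = $8,790.1115568
Effective rate = $8,790.1115568 ÷ $2,045,220 = 0.43% of market value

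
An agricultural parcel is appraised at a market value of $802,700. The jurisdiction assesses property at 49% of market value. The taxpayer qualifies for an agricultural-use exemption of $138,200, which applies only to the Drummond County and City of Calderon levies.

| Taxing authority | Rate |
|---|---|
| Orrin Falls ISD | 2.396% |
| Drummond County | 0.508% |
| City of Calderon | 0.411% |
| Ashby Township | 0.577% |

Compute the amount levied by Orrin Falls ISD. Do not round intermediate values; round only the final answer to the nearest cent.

Assessed value = $802,700 × 0.49 = $393,323
Orrin Falls ISD taxable value = $393,323 (exemption does not apply)
Orrin Falls ISD levy = $393,323 × 0.02396 = $9,424.01908

$9,424.02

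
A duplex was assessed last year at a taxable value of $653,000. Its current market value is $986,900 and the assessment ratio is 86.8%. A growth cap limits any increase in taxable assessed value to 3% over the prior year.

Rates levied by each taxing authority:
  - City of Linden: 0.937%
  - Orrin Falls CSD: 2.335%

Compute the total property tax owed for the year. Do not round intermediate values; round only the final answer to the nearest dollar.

$22,007

Uncapped assessed value = $986,900 × 0.868 = $856,629.2
Cap limit = $653,000 × 1.03 = $672,590
Taxable assessed value = min($856,629.2, $672,590) = $672,590 (cap binds)
City of Linden: $672,590 × 0.00937 = $6,302.1683
Orrin Falls CSD: $672,590 × 0.02335 = $15,704.9765
Total = $22,007.1448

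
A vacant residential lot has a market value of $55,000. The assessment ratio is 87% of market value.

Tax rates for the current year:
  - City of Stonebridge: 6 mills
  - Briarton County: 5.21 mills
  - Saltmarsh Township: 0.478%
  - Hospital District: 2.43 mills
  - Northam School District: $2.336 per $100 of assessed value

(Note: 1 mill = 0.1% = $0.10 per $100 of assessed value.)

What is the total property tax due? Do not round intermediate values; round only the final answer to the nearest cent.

Assessed value = $55,000 × 0.87 = $47,850
City of Stonebridge: $47,850 × 0.006 = $287.1
Briarton County: $47,850 × 0.00521 = $249.2985
Saltmarsh Township: $47,850 × 0.00478 = $228.723
Hospital District: $47,850 × 0.00243 = $116.2755
Northam School District: $47,850 × 0.02336 = $1,117.776
Total = $1,999.173

$1,999.17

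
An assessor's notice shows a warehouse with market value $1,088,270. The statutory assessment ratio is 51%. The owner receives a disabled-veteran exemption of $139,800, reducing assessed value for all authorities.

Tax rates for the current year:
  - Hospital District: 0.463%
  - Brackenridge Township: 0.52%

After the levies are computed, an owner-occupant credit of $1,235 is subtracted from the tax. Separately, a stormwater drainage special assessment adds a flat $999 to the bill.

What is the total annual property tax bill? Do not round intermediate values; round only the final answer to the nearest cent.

Assessed value = $1,088,270 × 0.51 = $555,017.7
Taxable value = $555,017.7 − $139,800 = $415,217.7
Hospital District: $415,217.7 × 0.00463 = $1,922.457951
Brackenridge Township: $415,217.7 × 0.0052 = $2,159.13204
Levies subtotal = $4,081.589991
After credit = $4,081.589991 − $1,235 = $2,846.589991
Total = $2,846.589991 + $999 = $3,845.589991

$3,845.59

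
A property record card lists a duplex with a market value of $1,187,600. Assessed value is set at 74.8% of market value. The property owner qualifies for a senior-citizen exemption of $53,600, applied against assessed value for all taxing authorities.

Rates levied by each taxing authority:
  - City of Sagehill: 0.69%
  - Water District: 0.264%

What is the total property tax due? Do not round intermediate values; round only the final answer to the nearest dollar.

$7,963

Assessed value = $1,187,600 × 0.748 = $888,324.8
Taxable value = $888,324.8 − $53,600 = $834,724.8
City of Sagehill: $834,724.8 × 0.0069 = $5,759.60112
Water District: $834,724.8 × 0.00264 = $2,203.673472
Total = $5,759.60112 + $2,203.673472 = $7,963.274592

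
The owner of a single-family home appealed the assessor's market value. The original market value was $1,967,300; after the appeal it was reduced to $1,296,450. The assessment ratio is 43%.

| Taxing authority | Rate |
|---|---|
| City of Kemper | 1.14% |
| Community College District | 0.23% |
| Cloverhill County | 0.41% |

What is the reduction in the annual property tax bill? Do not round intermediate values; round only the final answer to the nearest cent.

Old assessed value = $1,967,300 × 0.43 = $845,939
New assessed value = $1,296,450 × 0.43 = $557,473.5
Combined rate = 0.0114 + 0.0023 + 0.0041 = 0.0178
Old tax = $845,939 × 0.0178 = $15,057.7142
New tax = $557,473.5 × 0.0178 = $9,923.0283
Reduction = $15,057.7142 − $9,923.0283 = $5,134.6859

$5,134.69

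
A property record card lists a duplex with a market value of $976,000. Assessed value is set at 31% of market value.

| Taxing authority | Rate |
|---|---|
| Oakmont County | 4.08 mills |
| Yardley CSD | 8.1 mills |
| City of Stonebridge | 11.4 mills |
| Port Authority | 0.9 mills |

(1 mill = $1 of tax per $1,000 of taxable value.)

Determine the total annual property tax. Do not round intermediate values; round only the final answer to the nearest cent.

$7,406.67

Assessed value = $976,000 × 0.31 = $302,560
Oakmont County: $302,560 × 0.00408 = $1,234.4448
Yardley CSD: $302,560 × 0.0081 = $2,450.736
City of Stonebridge: $302,560 × 0.0114 = $3,449.184
Port Authority: $302,560 × 0.0009 = $272.304
Total = $1,234.4448 + $2,450.736 + $3,449.184 + $272.304 = $7,406.6688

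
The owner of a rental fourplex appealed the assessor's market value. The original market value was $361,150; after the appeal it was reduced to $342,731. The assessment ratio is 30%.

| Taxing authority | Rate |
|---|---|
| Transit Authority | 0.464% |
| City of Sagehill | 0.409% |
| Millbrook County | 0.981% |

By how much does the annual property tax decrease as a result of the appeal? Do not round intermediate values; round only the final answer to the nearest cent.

$102.45

Old assessed value = $361,150 × 0.3 = $108,345
New assessed value = $342,731 × 0.3 = $102,819.3
Combined rate = 0.00464 + 0.00409 + 0.00981 = 0.01854
Old tax = $108,345 × 0.01854 = $2,008.7163
New tax = $102,819.3 × 0.01854 = $1,906.269822
Reduction = $2,008.7163 − $1,906.269822 = $102.446478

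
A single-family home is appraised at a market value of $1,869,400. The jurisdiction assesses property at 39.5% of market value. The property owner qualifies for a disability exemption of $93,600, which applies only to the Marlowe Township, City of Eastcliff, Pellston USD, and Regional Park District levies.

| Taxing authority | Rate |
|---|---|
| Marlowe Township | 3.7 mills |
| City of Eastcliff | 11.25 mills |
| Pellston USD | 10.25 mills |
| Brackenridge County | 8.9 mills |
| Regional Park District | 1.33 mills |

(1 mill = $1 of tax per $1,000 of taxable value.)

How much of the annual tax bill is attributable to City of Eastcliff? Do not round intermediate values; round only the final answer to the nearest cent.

$7,254.15

Assessed value = $1,869,400 × 0.395 = $738,413
City of Eastcliff taxable value = $738,413 − $93,600 = $644,813
City of Eastcliff levy = $644,813 × 0.01125 = $7,254.14625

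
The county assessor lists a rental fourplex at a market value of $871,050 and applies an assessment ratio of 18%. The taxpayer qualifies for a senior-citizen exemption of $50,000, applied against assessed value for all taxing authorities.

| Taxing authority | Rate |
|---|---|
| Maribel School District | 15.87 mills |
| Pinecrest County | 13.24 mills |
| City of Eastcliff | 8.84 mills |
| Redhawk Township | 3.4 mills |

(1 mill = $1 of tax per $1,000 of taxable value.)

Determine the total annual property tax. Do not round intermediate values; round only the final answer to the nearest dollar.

Assessed value = $871,050 × 0.18 = $156,789
Taxable value = $156,789 − $50,000 = $106,789
Maribel School District: $106,789 × 0.01587 = $1,694.74143
Pinecrest County: $106,789 × 0.01324 = $1,413.88636
City of Eastcliff: $106,789 × 0.00884 = $944.01476
Redhawk Township: $106,789 × 0.0034 = $363.0826
Total = $1,694.74143 + $1,413.88636 + $944.01476 + $363.0826 = $4,415.72515

$4,416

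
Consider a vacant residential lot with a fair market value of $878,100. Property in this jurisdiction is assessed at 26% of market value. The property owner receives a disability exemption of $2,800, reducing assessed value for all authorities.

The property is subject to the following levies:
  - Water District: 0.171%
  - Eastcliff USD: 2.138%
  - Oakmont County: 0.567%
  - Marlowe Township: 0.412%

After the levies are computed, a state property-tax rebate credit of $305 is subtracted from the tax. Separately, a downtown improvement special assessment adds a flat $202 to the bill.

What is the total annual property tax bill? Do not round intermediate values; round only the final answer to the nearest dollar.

$7,312

Assessed value = $878,100 × 0.26 = $228,306
Taxable value = $228,306 − $2,800 = $225,506
Water District: $225,506 × 0.00171 = $385.61526
Eastcliff USD: $225,506 × 0.02138 = $4,821.31828
Oakmont County: $225,506 × 0.00567 = $1,278.61902
Marlowe Township: $225,506 × 0.00412 = $929.08472
Levies subtotal = $7,414.63728
After credit = $7,414.63728 − $305 = $7,109.63728
Total = $7,109.63728 + $202 = $7,311.63728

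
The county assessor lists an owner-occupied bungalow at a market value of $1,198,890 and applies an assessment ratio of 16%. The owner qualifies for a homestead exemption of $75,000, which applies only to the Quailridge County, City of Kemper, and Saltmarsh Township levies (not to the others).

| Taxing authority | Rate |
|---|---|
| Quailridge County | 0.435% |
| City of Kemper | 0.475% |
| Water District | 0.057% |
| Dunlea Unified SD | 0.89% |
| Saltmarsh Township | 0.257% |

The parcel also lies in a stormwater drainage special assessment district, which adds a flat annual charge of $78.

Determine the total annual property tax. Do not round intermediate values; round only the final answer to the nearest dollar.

Assessed value = $1,198,890 × 0.16 = $191,822.4
Quailridge County: ($191,822.4 − $75,000) × 0.00435 = $116,822.4 × 0.00435 = $508.17744
City of Kemper: ($191,822.4 − $75,000) × 0.00475 = $116,822.4 × 0.00475 = $554.9064
Water District: $191,822.4 × 0.00057 = $109.338768
Dunlea Unified SD: $191,822.4 × 0.0089 = $1,707.21936
Saltmarsh Township: ($191,822.4 − $75,000) × 0.00257 = $116,822.4 × 0.00257 = $300.233568
Levies subtotal = $3,179.875536
Total = $3,179.875536 + $78 = $3,257.875536

$3,258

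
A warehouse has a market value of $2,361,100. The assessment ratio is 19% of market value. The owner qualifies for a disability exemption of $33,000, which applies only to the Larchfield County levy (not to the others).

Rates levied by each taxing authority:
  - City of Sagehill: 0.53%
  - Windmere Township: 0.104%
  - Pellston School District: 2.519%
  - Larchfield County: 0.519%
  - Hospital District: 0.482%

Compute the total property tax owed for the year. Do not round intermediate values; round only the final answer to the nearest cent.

Assessed value = $2,361,100 × 0.19 = $448,609
City of Sagehill: $448,609 × 0.0053 = $2,377.6277
Windmere Township: $448,609 × 0.00104 = $466.55336
Pellston School District: $448,609 × 0.02519 = $11,300.46071
Larchfield County: ($448,609 − $33,000) × 0.00519 = $415,609 × 0.00519 = $2,157.01071
Hospital District: $448,609 × 0.00482 = $2,162.29538
Total = $18,463.94786

$18,463.95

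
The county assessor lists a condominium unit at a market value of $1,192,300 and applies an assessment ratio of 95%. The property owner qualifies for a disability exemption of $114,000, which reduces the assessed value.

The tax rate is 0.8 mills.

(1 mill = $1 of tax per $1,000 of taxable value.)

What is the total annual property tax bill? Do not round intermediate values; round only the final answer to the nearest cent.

Assessed value = $1,192,300 × 0.95 = $1,132,685
Taxable value = $1,132,685 − $114,000 = $1,018,685
Tax = $1,018,685 × 0.0008 = $814.948

$814.95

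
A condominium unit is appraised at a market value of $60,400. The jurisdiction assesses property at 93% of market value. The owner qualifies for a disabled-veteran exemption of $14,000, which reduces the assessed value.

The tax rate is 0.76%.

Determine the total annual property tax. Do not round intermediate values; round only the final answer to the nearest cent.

$320.51

Assessed value = $60,400 × 0.93 = $56,172
Taxable value = $56,172 − $14,000 = $42,172
Tax = $42,172 × 0.0076 = $320.5072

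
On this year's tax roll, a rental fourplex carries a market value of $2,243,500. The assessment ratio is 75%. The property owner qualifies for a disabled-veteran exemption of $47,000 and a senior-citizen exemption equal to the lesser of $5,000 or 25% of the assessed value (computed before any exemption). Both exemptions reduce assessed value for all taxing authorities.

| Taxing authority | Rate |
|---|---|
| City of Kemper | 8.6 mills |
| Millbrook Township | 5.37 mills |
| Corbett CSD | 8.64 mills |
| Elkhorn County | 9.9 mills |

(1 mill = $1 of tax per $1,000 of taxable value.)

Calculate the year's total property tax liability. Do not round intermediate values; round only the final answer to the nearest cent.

$53,011.62

Assessed value = $2,243,500 × 0.75 = $1,682,625
Senior-citizen exemption = min($5,000, 25% × $1,682,625) = min($5,000, $420,656.25) = $5,000 (dollar cap binds)
Taxable value = $1,682,625 − $47,000 − $5,000 = $1,630,625
City of Kemper: $1,630,625 × 0.0086 = $14,023.375
Millbrook Township: $1,630,625 × 0.00537 = $8,756.45625
Corbett CSD: $1,630,625 × 0.00864 = $14,088.6
Elkhorn County: $1,630,625 × 0.0099 = $16,143.1875
Total = $53,011.61875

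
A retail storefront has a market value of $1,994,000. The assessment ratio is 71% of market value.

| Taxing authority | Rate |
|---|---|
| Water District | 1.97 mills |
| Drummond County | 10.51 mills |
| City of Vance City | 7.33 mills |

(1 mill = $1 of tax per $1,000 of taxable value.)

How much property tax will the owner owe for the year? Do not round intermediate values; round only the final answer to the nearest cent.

$28,045.81

Assessed value = $1,994,000 × 0.71 = $1,415,740
Water District: $1,415,740 × 0.00197 = $2,789.0078
Drummond County: $1,415,740 × 0.01051 = $14,879.4274
City of Vance City: $1,415,740 × 0.00733 = $10,377.3742
Total = $2,789.0078 + $14,879.4274 + $10,377.3742 = $28,045.8094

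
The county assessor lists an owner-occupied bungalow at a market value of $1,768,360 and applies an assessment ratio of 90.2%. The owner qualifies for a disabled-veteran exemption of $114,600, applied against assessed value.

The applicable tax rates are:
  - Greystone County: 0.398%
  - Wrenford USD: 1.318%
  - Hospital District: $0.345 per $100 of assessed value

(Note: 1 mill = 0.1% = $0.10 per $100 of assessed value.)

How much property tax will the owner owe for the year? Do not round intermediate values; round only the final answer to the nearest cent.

$30,512.30

Assessed value = $1,768,360 × 0.902 = $1,595,060.72
Taxable value = $1,595,060.72 − $114,600 = $1,480,460.72
Greystone County: $1,480,460.72 × 0.00398 = $5,892.2336656
Wrenford USD: $1,480,460.72 × 0.01318 = $19,512.4722896
Hospital District: $1,480,460.72 × 0.00345 = $5,107.589484
Total = $30,512.2954392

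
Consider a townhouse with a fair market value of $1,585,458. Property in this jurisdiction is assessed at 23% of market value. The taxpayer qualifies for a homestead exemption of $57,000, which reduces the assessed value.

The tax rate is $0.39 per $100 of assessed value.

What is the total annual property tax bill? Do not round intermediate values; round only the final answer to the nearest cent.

$1,199.86

Assessed value = $1,585,458 × 0.23 = $364,655.34
Taxable value = $364,655.34 − $57,000 = $307,655.34
Tax = $307,655.34 × 0.0039 = $1,199.855826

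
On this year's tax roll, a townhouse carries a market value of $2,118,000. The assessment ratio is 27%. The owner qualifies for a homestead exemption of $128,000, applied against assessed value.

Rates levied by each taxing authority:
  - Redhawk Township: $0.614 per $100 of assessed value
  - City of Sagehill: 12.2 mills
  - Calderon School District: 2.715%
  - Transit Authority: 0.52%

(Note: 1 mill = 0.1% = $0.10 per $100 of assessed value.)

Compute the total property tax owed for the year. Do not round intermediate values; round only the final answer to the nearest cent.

$22,499.26

Assessed value = $2,118,000 × 0.27 = $571,860
Taxable value = $571,860 − $128,000 = $443,860
Redhawk Township: $443,860 × 0.00614 = $2,725.3004
City of Sagehill: $443,860 × 0.0122 = $5,415.092
Calderon School District: $443,860 × 0.02715 = $12,050.799
Transit Authority: $443,860 × 0.0052 = $2,308.072
Total = $22,499.2634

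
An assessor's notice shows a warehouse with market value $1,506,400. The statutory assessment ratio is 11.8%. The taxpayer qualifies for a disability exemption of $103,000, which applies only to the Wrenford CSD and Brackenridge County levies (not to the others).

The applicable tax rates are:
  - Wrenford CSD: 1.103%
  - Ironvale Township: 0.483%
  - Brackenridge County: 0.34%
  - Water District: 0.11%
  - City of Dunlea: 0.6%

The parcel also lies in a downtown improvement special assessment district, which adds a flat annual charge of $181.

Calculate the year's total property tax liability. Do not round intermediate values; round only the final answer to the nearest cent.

$3,380.34

Assessed value = $1,506,400 × 0.118 = $177,755.2
Wrenford CSD: ($177,755.2 − $103,000) × 0.01103 = $74,755.2 × 0.01103 = $824.549856
Ironvale Township: $177,755.2 × 0.00483 = $858.557616
Brackenridge County: ($177,755.2 − $103,000) × 0.0034 = $74,755.2 × 0.0034 = $254.16768
Water District: $177,755.2 × 0.0011 = $195.53072
City of Dunlea: $177,755.2 × 0.006 = $1,066.5312
Levies subtotal = $3,199.337072
Total = $3,199.337072 + $181 = $3,380.337072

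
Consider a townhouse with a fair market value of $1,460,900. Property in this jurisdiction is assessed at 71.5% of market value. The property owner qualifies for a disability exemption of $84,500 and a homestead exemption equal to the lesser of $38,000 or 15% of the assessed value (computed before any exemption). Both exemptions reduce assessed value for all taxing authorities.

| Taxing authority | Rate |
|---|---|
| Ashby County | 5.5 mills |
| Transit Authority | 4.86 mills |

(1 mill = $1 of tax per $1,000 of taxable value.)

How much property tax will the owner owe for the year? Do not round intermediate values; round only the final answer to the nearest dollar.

$9,552

Assessed value = $1,460,900 × 0.715 = $1,044,543.5
Homestead exemption = min($38,000, 15% × $1,044,543.5) = min($38,000, $156,681.525) = $38,000 (dollar cap binds)
Taxable value = $1,044,543.5 − $84,500 − $38,000 = $922,043.5
Ashby County: $922,043.5 × 0.0055 = $5,071.23925
Transit Authority: $922,043.5 × 0.00486 = $4,481.13141
Total = $9,552.37066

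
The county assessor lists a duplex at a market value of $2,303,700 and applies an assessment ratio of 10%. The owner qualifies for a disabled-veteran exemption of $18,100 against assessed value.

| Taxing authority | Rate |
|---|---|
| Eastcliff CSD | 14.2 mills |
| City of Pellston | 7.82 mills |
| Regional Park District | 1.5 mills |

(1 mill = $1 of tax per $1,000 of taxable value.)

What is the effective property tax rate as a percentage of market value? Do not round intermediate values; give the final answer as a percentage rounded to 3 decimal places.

Assessed value = $2,303,700 × 0.1 = $230,370
Taxable value = $230,370 − $18,100 = $212,270
Eastcliff CSD: $212,270 × 0.0142 = $3,014.234
City of Pellston: $212,270 × 0.00782 = $1,659.9514
Regional Park District: $212,270 × 0.0015 = $318.405
Total tax = $4,992.5904
Effective rate = $4,992.5904 ÷ $2,303,700 = 0.217% of market value

0.217%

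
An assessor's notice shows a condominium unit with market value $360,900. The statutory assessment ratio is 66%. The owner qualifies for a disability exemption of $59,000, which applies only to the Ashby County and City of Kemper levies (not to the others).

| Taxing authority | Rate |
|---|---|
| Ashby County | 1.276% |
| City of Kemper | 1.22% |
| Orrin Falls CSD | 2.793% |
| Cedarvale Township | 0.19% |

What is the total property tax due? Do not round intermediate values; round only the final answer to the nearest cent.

Assessed value = $360,900 × 0.66 = $238,194
Ashby County: ($238,194 − $59,000) × 0.01276 = $179,194 × 0.01276 = $2,286.51544
City of Kemper: ($238,194 − $59,000) × 0.0122 = $179,194 × 0.0122 = $2,186.1668
Orrin Falls CSD: $238,194 × 0.02793 = $6,652.75842
Cedarvale Township: $238,194 × 0.0019 = $452.5686
Total = $11,578.00926

$11,578.01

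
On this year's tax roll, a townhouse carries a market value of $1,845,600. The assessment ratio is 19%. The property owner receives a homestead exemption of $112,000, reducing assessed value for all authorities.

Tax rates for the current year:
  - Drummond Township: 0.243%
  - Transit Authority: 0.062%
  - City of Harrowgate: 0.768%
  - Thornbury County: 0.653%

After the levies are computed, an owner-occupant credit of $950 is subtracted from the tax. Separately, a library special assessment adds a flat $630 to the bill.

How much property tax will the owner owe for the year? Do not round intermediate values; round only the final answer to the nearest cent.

$3,799.34

Assessed value = $1,845,600 × 0.19 = $350,664
Taxable value = $350,664 − $112,000 = $238,664
Drummond Township: $238,664 × 0.00243 = $579.95352
Transit Authority: $238,664 × 0.00062 = $147.97168
City of Harrowgate: $238,664 × 0.00768 = $1,832.93952
Thornbury County: $238,664 × 0.00653 = $1,558.47592
Levies subtotal = $4,119.34064
After credit = $4,119.34064 − $950 = $3,169.34064
Total = $3,169.34064 + $630 = $3,799.34064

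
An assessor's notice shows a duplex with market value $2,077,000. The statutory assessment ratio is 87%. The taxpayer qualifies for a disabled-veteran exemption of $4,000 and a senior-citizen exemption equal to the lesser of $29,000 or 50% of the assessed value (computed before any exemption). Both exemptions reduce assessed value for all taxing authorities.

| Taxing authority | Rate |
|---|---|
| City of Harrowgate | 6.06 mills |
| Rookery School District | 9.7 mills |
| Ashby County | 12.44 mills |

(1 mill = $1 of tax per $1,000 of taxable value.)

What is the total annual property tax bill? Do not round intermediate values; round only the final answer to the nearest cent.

Assessed value = $2,077,000 × 0.87 = $1,806,990
Senior-citizen exemption = min($29,000, 50% × $1,806,990) = min($29,000, $903,495) = $29,000 (dollar cap binds)
Taxable value = $1,806,990 − $4,000 − $29,000 = $1,773,990
City of Harrowgate: $1,773,990 × 0.00606 = $10,750.3794
Rookery School District: $1,773,990 × 0.0097 = $17,207.703
Ashby County: $1,773,990 × 0.01244 = $22,068.4356
Total = $50,026.518

$50,026.52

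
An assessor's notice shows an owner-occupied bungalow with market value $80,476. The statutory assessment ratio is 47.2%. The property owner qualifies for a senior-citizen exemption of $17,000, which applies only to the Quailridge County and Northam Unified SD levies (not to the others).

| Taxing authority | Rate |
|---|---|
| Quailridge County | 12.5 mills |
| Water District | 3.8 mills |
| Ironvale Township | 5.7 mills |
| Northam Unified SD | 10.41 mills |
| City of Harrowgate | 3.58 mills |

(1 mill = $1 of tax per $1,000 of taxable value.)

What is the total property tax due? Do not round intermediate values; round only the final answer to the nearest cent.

Assessed value = $80,476 × 0.472 = $37,984.672
Quailridge County: ($37,984.672 − $17,000) × 0.0125 = $20,984.672 × 0.0125 = $262.3084
Water District: $37,984.672 × 0.0038 = $144.3417536
Ironvale Township: $37,984.672 × 0.0057 = $216.5126304
Northam Unified SD: ($37,984.672 − $17,000) × 0.01041 = $20,984.672 × 0.01041 = $218.45043552
City of Harrowgate: $37,984.672 × 0.00358 = $135.98512576
Total = $977.59834528

$977.60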